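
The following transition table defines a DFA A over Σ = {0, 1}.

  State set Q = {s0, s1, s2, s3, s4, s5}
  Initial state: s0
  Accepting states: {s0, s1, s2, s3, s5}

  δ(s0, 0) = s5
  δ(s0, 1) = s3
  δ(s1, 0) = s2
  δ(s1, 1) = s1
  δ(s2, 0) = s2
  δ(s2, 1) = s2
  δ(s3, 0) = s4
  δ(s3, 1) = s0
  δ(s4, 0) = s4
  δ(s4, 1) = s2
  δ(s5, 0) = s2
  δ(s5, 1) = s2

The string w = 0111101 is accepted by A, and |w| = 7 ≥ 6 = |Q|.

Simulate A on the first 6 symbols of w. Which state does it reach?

State sequence: s0 -0-> s5 -1-> s2 -1-> s2 -1-> s2 -1-> s2 -0-> s2

After reading 6 characters, A is in state s2.

s2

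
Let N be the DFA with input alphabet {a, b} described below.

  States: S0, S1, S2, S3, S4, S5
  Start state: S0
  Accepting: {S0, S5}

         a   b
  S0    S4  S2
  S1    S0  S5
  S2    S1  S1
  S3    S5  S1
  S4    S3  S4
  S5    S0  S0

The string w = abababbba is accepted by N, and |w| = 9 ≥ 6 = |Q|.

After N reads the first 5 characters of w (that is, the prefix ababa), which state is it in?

S0

Run of N on the first 5 characters of w = a b a b a:
  step 0: S0  (start)
  step 1: S4  (read a: S0→S4)
  step 2: S4  (read b: S4→S4)
  step 3: S3  (read a: S4→S3)
  step 4: S1  (read b: S3→S1)
  step 5: S0  (read a: S1→S0)

After reading 5 characters, N is in state S0.
(This kind of state-tracing is the core of the pumping-lemma construction: with 6 states, pigeonhole forces a repeat within the first 6 steps.)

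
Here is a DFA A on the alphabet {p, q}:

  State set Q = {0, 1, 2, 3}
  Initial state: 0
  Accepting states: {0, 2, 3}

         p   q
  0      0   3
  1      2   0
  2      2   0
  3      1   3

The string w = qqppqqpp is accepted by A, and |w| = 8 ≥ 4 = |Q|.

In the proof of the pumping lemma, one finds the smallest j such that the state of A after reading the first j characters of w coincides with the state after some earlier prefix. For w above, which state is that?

Run of A on w = q q p p q q p p:
  step 0: 0  (start)
  step 1: 3  (read q: 0→3)
  step 2: 3  (read q: 3→3)   ← first repeat (3 seen earlier)
  step 3: 1  (read p: 3→1)
  step 4: 2  (read p: 1→2)
  step 5: 0  (read q: 2→0)
  step 6: 3  (read q: 0→3)
  step 7: 1  (read p: 3→1)
  step 8: 2  (read p: 1→2)

The earliest repeat is at step j = 2: A is in 3, which it already visited at step i = 1.
The DFA has 4 states, so the proof of the pumping lemma guarantees a repeated state among the first 4+1 visited; the segment between the two visits is the pumpable y.

3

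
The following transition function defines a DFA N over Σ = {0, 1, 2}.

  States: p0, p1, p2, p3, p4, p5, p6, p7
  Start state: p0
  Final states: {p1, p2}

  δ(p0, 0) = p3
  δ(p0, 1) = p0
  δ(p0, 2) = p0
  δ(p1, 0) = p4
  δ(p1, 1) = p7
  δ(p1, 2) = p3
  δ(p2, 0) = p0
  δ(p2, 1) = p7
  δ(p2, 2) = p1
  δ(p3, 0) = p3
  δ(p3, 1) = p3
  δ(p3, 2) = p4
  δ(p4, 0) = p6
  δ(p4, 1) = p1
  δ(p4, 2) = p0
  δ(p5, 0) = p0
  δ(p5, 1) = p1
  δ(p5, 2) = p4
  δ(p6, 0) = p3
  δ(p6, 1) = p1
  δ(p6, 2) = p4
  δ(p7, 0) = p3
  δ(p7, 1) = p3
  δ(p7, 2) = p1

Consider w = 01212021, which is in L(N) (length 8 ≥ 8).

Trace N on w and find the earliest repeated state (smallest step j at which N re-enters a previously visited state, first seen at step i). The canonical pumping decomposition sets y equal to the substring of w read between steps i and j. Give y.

1

State sequence: p0 -0-> p3 -1-> p3 -2-> p4 -1-> p1 -2-> p3 -0-> p3 -2-> p4 -1-> p1
First repeat at step 2: p3 was already visited.

So i = 1, j = 2, giving x = w[0:1] = 0, y = w[1:2] = 1, z = w[2:8] = 212021.
Check: |xy| = 2 ≤ 8 and |y| = 1 ≥ 1. Reading y takes N from p3 back to p3, so every xyⁱz is accepted.
Pumping length from the standard proof: p = 8 (the number of states). The repeated state found above gives |xy| = j ≤ 8 and |y| = j − i ≥ 1.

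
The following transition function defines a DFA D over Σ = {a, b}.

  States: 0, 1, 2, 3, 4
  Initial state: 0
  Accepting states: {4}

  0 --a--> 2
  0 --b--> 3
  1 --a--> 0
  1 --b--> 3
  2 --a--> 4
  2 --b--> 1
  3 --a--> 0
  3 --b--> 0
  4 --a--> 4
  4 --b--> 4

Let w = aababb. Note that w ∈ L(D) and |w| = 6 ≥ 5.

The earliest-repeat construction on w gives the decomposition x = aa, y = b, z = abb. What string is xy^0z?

xy⁰z = xz = aa·abb = aaabb.
Reading y = b takes D from 4 back to 4, so after x the machine is still in 4, and z then leads to the accepting state 4. Hence aaabb ∈ L(D).

aaabb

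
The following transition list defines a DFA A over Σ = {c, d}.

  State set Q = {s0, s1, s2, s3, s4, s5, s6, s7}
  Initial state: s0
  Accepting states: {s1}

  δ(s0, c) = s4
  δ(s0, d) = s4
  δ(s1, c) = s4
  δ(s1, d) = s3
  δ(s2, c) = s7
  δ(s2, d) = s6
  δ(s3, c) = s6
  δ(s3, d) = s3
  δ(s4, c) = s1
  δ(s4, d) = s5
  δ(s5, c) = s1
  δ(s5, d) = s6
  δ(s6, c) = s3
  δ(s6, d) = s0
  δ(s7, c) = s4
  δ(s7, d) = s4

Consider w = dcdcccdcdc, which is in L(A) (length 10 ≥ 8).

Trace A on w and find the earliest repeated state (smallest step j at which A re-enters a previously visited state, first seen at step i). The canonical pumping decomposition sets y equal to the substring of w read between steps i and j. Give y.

State sequence: s0 -d-> s4 -c-> s1 -d-> s3 -c-> s6 -c-> s3 -c-> s6 -d-> s0 -c-> s4 -d-> s5 -c-> s1
First repeat at step 5: s3 was already visited.

So i = 3, j = 5, giving x = w[0:3] = dcd, y = w[3:5] = cc, z = w[5:10] = cdcdc.
Check: |xy| = 5 ≤ 8 and |y| = 2 ≥ 1. Reading y takes A from s3 back to s3, so every xyⁱz is accepted.
With |Q| = 8, pigeonhole forces a state repeat no later than step 8; the substring read between the first and second visits to that state can be pumped.

cc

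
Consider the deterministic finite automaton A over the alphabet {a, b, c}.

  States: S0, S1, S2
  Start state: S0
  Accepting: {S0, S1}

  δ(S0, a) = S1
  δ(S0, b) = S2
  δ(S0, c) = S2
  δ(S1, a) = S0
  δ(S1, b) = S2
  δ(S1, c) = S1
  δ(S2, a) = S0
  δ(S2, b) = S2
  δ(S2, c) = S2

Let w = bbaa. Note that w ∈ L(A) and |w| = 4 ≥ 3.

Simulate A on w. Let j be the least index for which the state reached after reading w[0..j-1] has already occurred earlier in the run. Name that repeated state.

S2

Run of A on w = b b a a:
  step 0: S0  (start)
  step 1: S2  (read b: S0→S2)
  step 2: S2  (read b: S2→S2)   ← first repeat (S2 seen earlier)
  step 3: S0  (read a: S2→S0)
  step 4: S1  (read a: S0→S1)

The earliest repeat is at step j = 2: A is in S2, which it already visited at step i = 1.
With |Q| = 3, pigeonhole forces a state repeat no later than step 3; the substring read between the first and second visits to that state can be pumped.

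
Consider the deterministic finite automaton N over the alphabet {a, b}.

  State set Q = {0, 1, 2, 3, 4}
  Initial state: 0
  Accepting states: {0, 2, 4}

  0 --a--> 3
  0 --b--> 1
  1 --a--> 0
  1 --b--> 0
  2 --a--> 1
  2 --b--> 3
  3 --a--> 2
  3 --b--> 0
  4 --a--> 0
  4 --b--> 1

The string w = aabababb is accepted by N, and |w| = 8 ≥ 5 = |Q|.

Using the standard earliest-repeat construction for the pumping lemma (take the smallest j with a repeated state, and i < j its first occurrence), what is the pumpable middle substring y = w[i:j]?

ab

Run of N on w = a a b a b a b b:
  step 0: 0  (start)
  step 1: 3  (read a: 0→3)
  step 2: 2  (read a: 3→2)
  step 3: 3  (read b: 2→3)   ← first repeat (3 seen earlier)
  step 4: 2  (read a: 3→2)
  step 5: 3  (read b: 2→3)
  step 6: 2  (read a: 3→2)
  step 7: 3  (read b: 2→3)
  step 8: 0  (read b: 3→0)

So i = 1, j = 3, giving x = w[0:1] = a, y = w[1:3] = ab, z = w[3:8] = ababb.
Check: |xy| = 3 ≤ 5 and |y| = 2 ≥ 1. Reading y takes N from 3 back to 3, so every xyⁱz is accepted.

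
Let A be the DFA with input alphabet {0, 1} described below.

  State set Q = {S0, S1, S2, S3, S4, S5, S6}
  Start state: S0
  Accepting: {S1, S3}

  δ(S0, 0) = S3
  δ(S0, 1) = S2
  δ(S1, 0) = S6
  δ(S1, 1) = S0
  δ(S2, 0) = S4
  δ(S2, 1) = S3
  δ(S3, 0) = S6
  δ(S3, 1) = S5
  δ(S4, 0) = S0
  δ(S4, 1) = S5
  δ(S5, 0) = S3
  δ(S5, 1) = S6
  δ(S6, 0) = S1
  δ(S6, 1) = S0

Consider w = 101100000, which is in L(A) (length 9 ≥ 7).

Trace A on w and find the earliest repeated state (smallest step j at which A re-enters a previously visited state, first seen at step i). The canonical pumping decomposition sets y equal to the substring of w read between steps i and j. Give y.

00

Run of A on w = 1 0 1 1 0 0 0 0 0:
  step 0: S0  (start)
  step 1: S2  (read 1: S0→S2)
  step 2: S4  (read 0: S2→S4)
  step 3: S5  (read 1: S4→S5)
  step 4: S6  (read 1: S5→S6)
  step 5: S1  (read 0: S6→S1)
  step 6: S6  (read 0: S1→S6)   ← first repeat (S6 seen earlier)
  step 7: S1  (read 0: S6→S1)
  step 8: S6  (read 0: S1→S6)
  step 9: S1  (read 0: S6→S1)

So i = 4, j = 6, giving x = w[0:4] = 1011, y = w[4:6] = 00, z = w[6:9] = 000.
Check: |xy| = 6 ≤ 7 and |y| = 2 ≥ 1. Reading y takes A from S6 back to S6, so every xyⁱz is accepted.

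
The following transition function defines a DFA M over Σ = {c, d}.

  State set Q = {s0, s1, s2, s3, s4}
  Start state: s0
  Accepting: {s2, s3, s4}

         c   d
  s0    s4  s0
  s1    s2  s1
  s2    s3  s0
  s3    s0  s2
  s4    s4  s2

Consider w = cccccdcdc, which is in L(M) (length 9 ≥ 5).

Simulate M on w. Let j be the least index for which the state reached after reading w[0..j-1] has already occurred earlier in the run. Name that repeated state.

Run of M on w = c c c c c d c d c:
  step 0: s0  (start)
  step 1: s4  (read c: s0→s4)
  step 2: s4  (read c: s4→s4)   ← first repeat (s4 seen earlier)
  step 3: s4  (read c: s4→s4)
  step 4: s4  (read c: s4→s4)
  step 5: s4  (read c: s4→s4)
  step 6: s2  (read d: s4→s2)
  step 7: s3  (read c: s2→s3)
  step 8: s2  (read d: s3→s2)
  step 9: s3  (read c: s2→s3)

The earliest repeat is at step j = 2: M is in s4, which it already visited at step i = 1.

s4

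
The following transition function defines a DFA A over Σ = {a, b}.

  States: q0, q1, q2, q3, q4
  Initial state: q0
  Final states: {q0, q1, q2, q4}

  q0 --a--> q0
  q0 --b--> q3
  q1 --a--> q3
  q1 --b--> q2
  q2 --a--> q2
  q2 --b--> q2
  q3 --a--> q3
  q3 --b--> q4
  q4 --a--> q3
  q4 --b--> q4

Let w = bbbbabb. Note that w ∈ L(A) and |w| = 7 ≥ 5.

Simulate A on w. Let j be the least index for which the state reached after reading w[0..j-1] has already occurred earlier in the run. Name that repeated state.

q4

State sequence: q0 -b-> q3 -b-> q4 -b-> q4 -b-> q4 -a-> q3 -b-> q4 -b-> q4
First repeat at step 3: q4 was already visited.

The earliest repeat is at step j = 3: A is in q4, which it already visited at step i = 2.
Since A has 5 states, any run of length ≥ 5 visits 5+1 states, so by pigeonhole some state repeats within the first 5 steps — that repeat gives the pumpable loop.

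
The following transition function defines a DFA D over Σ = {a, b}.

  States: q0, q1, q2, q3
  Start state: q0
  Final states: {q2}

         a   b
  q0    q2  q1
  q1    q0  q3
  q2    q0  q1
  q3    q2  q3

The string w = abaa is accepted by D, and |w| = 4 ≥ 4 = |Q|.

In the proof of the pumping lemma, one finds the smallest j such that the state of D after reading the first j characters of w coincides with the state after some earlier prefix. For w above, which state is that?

q0

Run of D on w = a b a a:
  step 0: q0  (start)
  step 1: q2  (read a: q0→q2)
  step 2: q1  (read b: q2→q1)
  step 3: q0  (read a: q1→q0)   ← first repeat (q0 seen earlier)
  step 4: q2  (read a: q0→q2)

The earliest repeat is at step j = 3: D is in q0, which it already visited at step i = 0.
The DFA has 4 states, so the proof of the pumping lemma guarantees a repeated state among the first 4+1 visited; the segment between the two visits is the pumpable y.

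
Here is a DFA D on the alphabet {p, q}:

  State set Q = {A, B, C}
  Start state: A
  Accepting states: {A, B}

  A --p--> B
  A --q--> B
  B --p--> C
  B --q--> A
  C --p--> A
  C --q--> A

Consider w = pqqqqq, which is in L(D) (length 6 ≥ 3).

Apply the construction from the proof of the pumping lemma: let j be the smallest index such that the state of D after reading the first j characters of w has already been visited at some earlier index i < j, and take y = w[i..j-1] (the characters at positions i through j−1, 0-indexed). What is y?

Run of D on w = p q q q q q:
  step 0: A  (start)
  step 1: B  (read p: A→B)
  step 2: A  (read q: B→A)   ← first repeat (A seen earlier)
  step 3: B  (read q: A→B)
  step 4: A  (read q: B→A)
  step 5: B  (read q: A→B)
  step 6: A  (read q: B→A)

So i = 0, j = 2, giving x = w[0:0] = ε, y = w[0:2] = pq, z = w[2:6] = qqqq.
Check: |xy| = 2 ≤ 3 and |y| = 2 ≥ 1. Reading y takes D from A back to A, so every xyⁱz is accepted.
The DFA has 3 states, so the proof of the pumping lemma guarantees a repeated state among the first 3+1 visited; the segment between the two visits is the pumpable y.

pq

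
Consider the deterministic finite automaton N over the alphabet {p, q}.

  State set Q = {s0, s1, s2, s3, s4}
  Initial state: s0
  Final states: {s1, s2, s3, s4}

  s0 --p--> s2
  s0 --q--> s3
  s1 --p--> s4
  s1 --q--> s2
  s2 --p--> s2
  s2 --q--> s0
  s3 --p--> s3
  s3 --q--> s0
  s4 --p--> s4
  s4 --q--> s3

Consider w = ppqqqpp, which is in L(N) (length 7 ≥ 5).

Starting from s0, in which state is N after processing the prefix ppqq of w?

s3

Run of N on the first 4 characters of w = p p q q:
  step 0: s0  (start)
  step 1: s2  (read p: s0→s2)
  step 2: s2  (read p: s2→s2)
  step 3: s0  (read q: s2→s0)
  step 4: s3  (read q: s0→s3)

After reading 4 characters, N is in state s3.
(This kind of state-tracing is the core of the pumping-lemma construction: with 5 states, pigeonhole forces a repeat within the first 5 steps.)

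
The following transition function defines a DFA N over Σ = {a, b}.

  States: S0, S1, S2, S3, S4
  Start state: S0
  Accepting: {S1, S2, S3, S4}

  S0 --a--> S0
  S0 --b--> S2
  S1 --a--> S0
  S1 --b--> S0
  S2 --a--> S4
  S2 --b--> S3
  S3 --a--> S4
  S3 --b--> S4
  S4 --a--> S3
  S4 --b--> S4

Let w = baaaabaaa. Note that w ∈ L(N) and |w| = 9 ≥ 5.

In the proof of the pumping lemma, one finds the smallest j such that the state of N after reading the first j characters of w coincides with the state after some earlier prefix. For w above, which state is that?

Run of N on w = b a a a a b a a a:
  step 0: S0  (start)
  step 1: S2  (read b: S0→S2)
  step 2: S4  (read a: S2→S4)
  step 3: S3  (read a: S4→S3)
  step 4: S4  (read a: S3→S4)   ← first repeat (S4 seen earlier)
  step 5: S3  (read a: S4→S3)
  step 6: S4  (read b: S3→S4)
  step 7: S3  (read a: S4→S3)
  step 8: S4  (read a: S3→S4)
  step 9: S3  (read a: S4→S3)

The earliest repeat is at step j = 4: N is in S4, which it already visited at step i = 2.
Pumping length from the standard proof: p = 5 (the number of states). The repeated state found above gives |xy| = j ≤ 5 and |y| = j − i ≥ 1.

S4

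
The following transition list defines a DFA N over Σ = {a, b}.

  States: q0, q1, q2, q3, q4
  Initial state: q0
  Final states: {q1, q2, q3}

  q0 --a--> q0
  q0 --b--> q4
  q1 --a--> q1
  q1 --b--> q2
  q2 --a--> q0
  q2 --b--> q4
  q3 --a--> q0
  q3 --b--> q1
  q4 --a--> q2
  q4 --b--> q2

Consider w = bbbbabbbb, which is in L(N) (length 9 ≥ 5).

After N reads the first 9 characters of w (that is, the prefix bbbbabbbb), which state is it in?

Run of N on the first 9 characters of w = b b b b a b b b b:
  step 0: q0  (start)
  step 1: q4  (read b: q0→q4)
  step 2: q2  (read b: q4→q2)
  step 3: q4  (read b: q2→q4)
  step 4: q2  (read b: q4→q2)
  step 5: q0  (read a: q2→q0)
  step 6: q4  (read b: q0→q4)
  step 7: q2  (read b: q4→q2)
  step 8: q4  (read b: q2→q4)
  step 9: q2  (read b: q4→q2)

After reading 9 characters, N is in state q2.

q2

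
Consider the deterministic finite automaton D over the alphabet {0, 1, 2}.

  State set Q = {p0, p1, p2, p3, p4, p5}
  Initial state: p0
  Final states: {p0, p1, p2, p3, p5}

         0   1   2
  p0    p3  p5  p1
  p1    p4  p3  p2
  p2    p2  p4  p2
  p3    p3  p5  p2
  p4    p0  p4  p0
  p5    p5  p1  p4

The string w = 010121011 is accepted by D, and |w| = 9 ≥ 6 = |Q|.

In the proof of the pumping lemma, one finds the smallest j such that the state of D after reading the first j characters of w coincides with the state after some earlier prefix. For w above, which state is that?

p5

Run of D on w = 0 1 0 1 2 1 0 1 1:
  step 0: p0  (start)
  step 1: p3  (read 0: p0→p3)
  step 2: p5  (read 1: p3→p5)
  step 3: p5  (read 0: p5→p5)   ← first repeat (p5 seen earlier)
  step 4: p1  (read 1: p5→p1)
  step 5: p2  (read 2: p1→p2)
  step 6: p4  (read 1: p2→p4)
  step 7: p0  (read 0: p4→p0)
  step 8: p5  (read 1: p0→p5)
  step 9: p1  (read 1: p5→p1)

The earliest repeat is at step j = 3: D is in p5, which it already visited at step i = 2.
With |Q| = 6, pigeonhole forces a state repeat no later than step 6; the substring read between the first and second visits to that state can be pumped.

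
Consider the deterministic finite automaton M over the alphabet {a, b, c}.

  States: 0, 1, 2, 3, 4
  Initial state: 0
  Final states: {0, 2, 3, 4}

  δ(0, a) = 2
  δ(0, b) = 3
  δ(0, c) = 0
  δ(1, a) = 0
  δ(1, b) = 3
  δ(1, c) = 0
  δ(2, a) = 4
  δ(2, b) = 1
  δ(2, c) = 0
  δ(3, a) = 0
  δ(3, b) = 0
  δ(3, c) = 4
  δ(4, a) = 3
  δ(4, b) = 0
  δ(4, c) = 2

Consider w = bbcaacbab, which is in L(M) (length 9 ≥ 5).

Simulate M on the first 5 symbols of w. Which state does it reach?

4

Run of M on the first 5 characters of w = b b c a a:
  step 0: 0  (start)
  step 1: 3  (read b: 0→3)
  step 2: 0  (read b: 3→0)
  step 3: 0  (read c: 0→0)
  step 4: 2  (read a: 0→2)
  step 5: 4  (read a: 2→4)

After reading 5 characters, M is in state 4.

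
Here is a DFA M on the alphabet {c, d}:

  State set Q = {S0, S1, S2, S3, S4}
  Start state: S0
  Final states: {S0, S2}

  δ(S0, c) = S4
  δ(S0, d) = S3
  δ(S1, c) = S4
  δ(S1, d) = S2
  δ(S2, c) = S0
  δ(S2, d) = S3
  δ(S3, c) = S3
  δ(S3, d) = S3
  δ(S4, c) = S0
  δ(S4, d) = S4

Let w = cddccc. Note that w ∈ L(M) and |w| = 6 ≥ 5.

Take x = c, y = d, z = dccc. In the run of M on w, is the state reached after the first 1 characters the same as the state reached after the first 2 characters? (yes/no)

State sequence: S0 -c-> S4 -d-> S4

After x (step 1): S4. After xy (step 2): S4.
They match, so y = d drives M around a cycle from S4 back to itself; pumping y any number of times keeps M in S4 before reading z, and xyⁱz ∈ L(M) for every i ≥ 0.

yes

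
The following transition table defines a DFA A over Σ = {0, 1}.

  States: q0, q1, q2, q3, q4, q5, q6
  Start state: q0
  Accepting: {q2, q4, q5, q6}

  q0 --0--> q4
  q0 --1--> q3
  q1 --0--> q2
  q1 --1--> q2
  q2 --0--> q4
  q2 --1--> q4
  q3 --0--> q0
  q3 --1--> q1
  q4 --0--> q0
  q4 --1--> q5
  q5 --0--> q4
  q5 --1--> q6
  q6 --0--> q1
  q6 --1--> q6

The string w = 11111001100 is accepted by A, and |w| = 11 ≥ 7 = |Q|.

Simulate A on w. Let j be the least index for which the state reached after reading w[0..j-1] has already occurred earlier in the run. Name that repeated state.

q4

Run of A on w = 1 1 1 1 1 0 0 1 1 0 0:
  step 0: q0  (start)
  step 1: q3  (read 1: q0→q3)
  step 2: q1  (read 1: q3→q1)
  step 3: q2  (read 1: q1→q2)
  step 4: q4  (read 1: q2→q4)
  step 5: q5  (read 1: q4→q5)
  step 6: q4  (read 0: q5→q4)   ← first repeat (q4 seen earlier)
  step 7: q0  (read 0: q4→q0)
  step 8: q3  (read 1: q0→q3)
  step 9: q1  (read 1: q3→q1)
  step 10: q2  (read 0: q1→q2)
  step 11: q4  (read 0: q2→q4)

The earliest repeat is at step j = 6: A is in q4, which it already visited at step i = 4.
The DFA has 7 states, so the proof of the pumping lemma guarantees a repeated state among the first 7+1 visited; the segment between the two visits is the pumpable y.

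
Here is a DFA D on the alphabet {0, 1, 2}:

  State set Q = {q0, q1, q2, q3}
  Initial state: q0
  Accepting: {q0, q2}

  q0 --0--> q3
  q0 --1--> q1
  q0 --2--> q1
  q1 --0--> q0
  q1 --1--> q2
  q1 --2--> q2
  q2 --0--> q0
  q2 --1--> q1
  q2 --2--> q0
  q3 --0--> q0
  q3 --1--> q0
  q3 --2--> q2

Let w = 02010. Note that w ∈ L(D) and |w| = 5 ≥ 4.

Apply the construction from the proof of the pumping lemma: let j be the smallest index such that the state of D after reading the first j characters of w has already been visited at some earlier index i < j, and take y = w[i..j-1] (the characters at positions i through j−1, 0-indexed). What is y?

State sequence: q0 -0-> q3 -2-> q2 -0-> q0 -1-> q1 -0-> q0
First repeat at step 3: q0 was already visited.

So i = 0, j = 3, giving x = w[0:0] = ε, y = w[0:3] = 020, z = w[3:5] = 10.
Check: |xy| = 3 ≤ 4 and |y| = 3 ≥ 1. Reading y takes D from q0 back to q0, so every xyⁱz is accepted.

020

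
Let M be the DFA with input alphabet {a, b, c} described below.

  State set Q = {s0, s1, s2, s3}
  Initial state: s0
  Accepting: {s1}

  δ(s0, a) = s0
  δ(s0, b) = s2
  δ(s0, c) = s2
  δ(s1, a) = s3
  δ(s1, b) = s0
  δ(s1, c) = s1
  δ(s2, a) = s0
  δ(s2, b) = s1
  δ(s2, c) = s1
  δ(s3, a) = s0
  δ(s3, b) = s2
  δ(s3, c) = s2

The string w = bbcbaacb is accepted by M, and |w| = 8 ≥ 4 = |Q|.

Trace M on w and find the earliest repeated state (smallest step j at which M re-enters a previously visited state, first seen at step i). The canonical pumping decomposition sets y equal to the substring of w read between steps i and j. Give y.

Run of M on w = b b c b a a c b:
  step 0: s0  (start)
  step 1: s2  (read b: s0→s2)
  step 2: s1  (read b: s2→s1)
  step 3: s1  (read c: s1→s1)   ← first repeat (s1 seen earlier)
  step 4: s0  (read b: s1→s0)
  step 5: s0  (read a: s0→s0)
  step 6: s0  (read a: s0→s0)
  step 7: s2  (read c: s0→s2)
  step 8: s1  (read b: s2→s1)

So i = 2, j = 3, giving x = w[0:2] = bb, y = w[2:3] = c, z = w[3:8] = baacb.
Check: |xy| = 3 ≤ 4 and |y| = 1 ≥ 1. Reading y takes M from s1 back to s1, so every xyⁱz is accepted.

c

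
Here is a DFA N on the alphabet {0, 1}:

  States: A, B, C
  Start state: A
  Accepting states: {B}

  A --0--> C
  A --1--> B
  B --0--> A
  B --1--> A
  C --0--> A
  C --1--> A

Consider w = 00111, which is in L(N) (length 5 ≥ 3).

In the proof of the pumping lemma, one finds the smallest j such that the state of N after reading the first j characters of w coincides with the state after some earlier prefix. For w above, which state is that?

A

Run of N on w = 0 0 1 1 1:
  step 0: A  (start)
  step 1: C  (read 0: A→C)
  step 2: A  (read 0: C→A)   ← first repeat (A seen earlier)
  step 3: B  (read 1: A→B)
  step 4: A  (read 1: B→A)
  step 5: B  (read 1: A→B)

The earliest repeat is at step j = 2: N is in A, which it already visited at step i = 0.
Since N has 3 states, any run of length ≥ 3 visits 3+1 states, so by pigeonhole some state repeats within the first 3 steps — that repeat gives the pumpable loop.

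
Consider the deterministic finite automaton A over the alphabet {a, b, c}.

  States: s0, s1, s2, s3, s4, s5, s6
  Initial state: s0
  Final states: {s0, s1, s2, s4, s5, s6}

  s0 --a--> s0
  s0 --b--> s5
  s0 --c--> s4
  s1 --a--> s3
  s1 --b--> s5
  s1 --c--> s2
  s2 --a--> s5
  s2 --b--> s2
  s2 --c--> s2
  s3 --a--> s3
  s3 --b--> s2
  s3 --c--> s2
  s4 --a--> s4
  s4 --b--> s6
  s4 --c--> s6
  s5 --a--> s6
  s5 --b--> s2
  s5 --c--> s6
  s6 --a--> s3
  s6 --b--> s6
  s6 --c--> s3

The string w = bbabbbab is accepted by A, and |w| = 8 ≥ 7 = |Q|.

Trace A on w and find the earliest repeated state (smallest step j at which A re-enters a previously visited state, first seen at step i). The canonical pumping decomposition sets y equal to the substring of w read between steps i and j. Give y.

ba

State sequence: s0 -b-> s5 -b-> s2 -a-> s5 -b-> s2 -b-> s2 -b-> s2 -a-> s5 -b-> s2
First repeat at step 3: s5 was already visited.

So i = 1, j = 3, giving x = w[0:1] = b, y = w[1:3] = ba, z = w[3:8] = bbbab.
Check: |xy| = 3 ≤ 7 and |y| = 2 ≥ 1. Reading y takes A from s5 back to s5, so every xyⁱz is accepted.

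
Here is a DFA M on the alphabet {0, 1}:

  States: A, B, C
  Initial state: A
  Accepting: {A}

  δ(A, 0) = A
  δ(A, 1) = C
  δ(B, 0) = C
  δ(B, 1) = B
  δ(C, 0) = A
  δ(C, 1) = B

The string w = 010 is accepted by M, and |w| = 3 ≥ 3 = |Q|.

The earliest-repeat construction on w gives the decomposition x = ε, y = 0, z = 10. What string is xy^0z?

xy⁰z = xz = ε·10 = 10.
Reading y = 0 takes M from A back to A, so after x the machine is still in A, and z then leads to the accepting state A. Hence 10 ∈ L(M).

10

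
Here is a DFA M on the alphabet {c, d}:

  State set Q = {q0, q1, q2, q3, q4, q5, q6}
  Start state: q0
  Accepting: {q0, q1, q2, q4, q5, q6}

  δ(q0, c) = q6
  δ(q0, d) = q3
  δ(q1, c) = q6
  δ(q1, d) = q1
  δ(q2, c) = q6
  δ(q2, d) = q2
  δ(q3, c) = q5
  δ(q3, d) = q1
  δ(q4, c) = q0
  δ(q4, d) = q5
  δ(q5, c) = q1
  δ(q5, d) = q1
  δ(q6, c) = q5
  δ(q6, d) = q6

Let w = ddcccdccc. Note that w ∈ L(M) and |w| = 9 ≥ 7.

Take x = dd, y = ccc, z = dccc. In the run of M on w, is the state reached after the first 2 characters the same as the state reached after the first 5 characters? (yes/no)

Run of M on the first 5 characters of w = d d c c c:
  step 0: q0  (start)
  step 1: q3  (read d: q0→q3)
  step 2: q1  (read d: q3→q1)
  step 3: q6  (read c: q1→q6)
  step 4: q5  (read c: q6→q5)
  step 5: q1  (read c: q5→q1)

After x (step 2): q1. After xy (step 5): q1.
They match, so y = ccc drives M around a cycle from q1 back to itself; pumping y any number of times keeps M in q1 before reading z, and xyⁱz ∈ L(M) for every i ≥ 0.

yes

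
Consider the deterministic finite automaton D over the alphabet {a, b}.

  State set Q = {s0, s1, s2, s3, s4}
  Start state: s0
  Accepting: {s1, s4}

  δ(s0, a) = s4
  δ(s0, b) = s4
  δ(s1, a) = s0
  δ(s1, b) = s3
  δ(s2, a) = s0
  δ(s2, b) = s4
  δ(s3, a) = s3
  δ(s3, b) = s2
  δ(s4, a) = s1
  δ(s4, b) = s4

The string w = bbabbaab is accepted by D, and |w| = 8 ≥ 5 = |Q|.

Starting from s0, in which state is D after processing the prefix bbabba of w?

State sequence: s0 -b-> s4 -b-> s4 -a-> s1 -b-> s3 -b-> s2 -a-> s0

After reading 6 characters, D is in state s0.
(This kind of state-tracing is the core of the pumping-lemma construction: with 5 states, pigeonhole forces a repeat within the first 5 steps.)

s0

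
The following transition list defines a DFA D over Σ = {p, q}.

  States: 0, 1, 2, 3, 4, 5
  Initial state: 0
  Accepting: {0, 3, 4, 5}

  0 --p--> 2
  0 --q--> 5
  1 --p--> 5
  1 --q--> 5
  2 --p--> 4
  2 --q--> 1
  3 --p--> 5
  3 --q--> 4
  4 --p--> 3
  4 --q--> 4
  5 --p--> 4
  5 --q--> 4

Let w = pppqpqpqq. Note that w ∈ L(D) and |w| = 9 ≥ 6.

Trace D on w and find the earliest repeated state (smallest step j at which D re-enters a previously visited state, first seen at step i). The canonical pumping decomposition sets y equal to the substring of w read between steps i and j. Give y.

pq

Run of D on w = p p p q p q p q q:
  step 0: 0  (start)
  step 1: 2  (read p: 0→2)
  step 2: 4  (read p: 2→4)
  step 3: 3  (read p: 4→3)
  step 4: 4  (read q: 3→4)   ← first repeat (4 seen earlier)
  step 5: 3  (read p: 4→3)
  step 6: 4  (read q: 3→4)
  step 7: 3  (read p: 4→3)
  step 8: 4  (read q: 3→4)
  step 9: 4  (read q: 4→4)

So i = 2, j = 4, giving x = w[0:2] = pp, y = w[2:4] = pq, z = w[4:9] = pqpqq.
Check: |xy| = 4 ≤ 6 and |y| = 2 ≥ 1. Reading y takes D from 4 back to 4, so every xyⁱz is accepted.
Pumping length from the standard proof: p = 6 (the number of states). The repeated state found above gives |xy| = j ≤ 6 and |y| = j − i ≥ 1.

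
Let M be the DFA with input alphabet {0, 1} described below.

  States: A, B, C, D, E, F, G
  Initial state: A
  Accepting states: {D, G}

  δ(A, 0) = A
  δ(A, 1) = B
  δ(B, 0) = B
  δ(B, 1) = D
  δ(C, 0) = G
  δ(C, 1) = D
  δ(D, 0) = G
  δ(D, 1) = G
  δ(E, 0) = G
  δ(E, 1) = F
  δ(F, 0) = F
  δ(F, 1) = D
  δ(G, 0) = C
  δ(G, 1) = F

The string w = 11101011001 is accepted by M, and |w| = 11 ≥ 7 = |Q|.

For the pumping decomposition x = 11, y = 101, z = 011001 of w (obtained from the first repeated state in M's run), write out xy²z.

11101101011001

xy^2z = 11·101·101·011001 = 11101101011001.
Reading y = 101 takes M from D back to D, so after x·y·y the machine is still in D, and z then leads to the accepting state D. Hence 11101101011001 ∈ L(M).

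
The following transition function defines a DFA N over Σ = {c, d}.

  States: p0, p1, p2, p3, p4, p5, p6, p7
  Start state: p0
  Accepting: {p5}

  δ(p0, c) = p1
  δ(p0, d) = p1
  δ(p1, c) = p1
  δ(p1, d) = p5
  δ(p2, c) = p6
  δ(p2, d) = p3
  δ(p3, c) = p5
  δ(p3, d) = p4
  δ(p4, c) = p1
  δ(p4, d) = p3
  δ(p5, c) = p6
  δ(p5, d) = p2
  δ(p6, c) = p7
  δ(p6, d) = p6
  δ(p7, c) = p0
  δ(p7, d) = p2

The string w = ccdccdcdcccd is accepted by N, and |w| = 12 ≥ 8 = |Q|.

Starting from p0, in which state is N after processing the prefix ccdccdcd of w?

p6

State sequence: p0 -c-> p1 -c-> p1 -d-> p5 -c-> p6 -c-> p7 -d-> p2 -c-> p6 -d-> p6

After reading 8 characters, N is in state p6.
(This kind of state-tracing is the core of the pumping-lemma construction: with 8 states, pigeonhole forces a repeat within the first 8 steps.)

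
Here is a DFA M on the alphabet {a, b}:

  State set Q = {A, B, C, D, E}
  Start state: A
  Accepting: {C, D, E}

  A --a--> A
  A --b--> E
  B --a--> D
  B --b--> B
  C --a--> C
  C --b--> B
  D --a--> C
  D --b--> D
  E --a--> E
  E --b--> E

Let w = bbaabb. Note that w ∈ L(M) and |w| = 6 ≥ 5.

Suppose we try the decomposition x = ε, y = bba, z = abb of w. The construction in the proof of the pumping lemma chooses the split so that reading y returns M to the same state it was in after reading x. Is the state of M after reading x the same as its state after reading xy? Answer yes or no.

no

State sequence: A -b-> E -b-> E -a-> E

After x (step 0): A. After xy (step 3): E.
They differ (A ≠ E), so y is not a cycle from the state after x; this split is not the one the pumping-lemma construction produces, and pumping y need not keep the string in L(M).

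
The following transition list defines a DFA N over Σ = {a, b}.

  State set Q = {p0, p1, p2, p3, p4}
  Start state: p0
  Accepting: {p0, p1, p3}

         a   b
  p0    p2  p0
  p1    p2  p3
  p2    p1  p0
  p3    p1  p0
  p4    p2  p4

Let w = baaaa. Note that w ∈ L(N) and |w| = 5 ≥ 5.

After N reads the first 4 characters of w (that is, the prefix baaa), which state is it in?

p2

Run of N on the first 4 characters of w = b a a a:
  step 0: p0  (start)
  step 1: p0  (read b: p0→p0)
  step 2: p2  (read a: p0→p2)
  step 3: p1  (read a: p2→p1)
  step 4: p2  (read a: p1→p2)

After reading 4 characters, N is in state p2.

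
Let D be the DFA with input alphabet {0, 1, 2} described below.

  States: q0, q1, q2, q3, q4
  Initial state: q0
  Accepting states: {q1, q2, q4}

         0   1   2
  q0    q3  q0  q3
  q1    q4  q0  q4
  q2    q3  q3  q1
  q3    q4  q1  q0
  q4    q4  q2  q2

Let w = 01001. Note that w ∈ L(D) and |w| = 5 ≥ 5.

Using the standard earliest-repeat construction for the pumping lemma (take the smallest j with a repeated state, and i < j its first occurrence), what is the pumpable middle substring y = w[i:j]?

Run of D on w = 0 1 0 0 1:
  step 0: q0  (start)
  step 1: q3  (read 0: q0→q3)
  step 2: q1  (read 1: q3→q1)
  step 3: q4  (read 0: q1→q4)
  step 4: q4  (read 0: q4→q4)   ← first repeat (q4 seen earlier)
  step 5: q2  (read 1: q4→q2)

So i = 3, j = 4, giving x = w[0:3] = 010, y = w[3:4] = 0, z = w[4:5] = 1.
Check: |xy| = 4 ≤ 5 and |y| = 1 ≥ 1. Reading y takes D from q4 back to q4, so every xyⁱz is accepted.

0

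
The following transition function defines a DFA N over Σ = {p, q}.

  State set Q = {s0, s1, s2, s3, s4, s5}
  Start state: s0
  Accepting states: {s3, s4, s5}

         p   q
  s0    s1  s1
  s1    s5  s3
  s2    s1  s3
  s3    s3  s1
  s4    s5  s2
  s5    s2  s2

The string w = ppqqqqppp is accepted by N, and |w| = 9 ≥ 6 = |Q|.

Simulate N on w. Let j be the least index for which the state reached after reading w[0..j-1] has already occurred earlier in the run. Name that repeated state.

s1

Run of N on w = p p q q q q p p p:
  step 0: s0  (start)
  step 1: s1  (read p: s0→s1)
  step 2: s5  (read p: s1→s5)
  step 3: s2  (read q: s5→s2)
  step 4: s3  (read q: s2→s3)
  step 5: s1  (read q: s3→s1)   ← first repeat (s1 seen earlier)
  step 6: s3  (read q: s1→s3)
  step 7: s3  (read p: s3→s3)
  step 8: s3  (read p: s3→s3)
  step 9: s3  (read p: s3→s3)

The earliest repeat is at step j = 5: N is in s1, which it already visited at step i = 1.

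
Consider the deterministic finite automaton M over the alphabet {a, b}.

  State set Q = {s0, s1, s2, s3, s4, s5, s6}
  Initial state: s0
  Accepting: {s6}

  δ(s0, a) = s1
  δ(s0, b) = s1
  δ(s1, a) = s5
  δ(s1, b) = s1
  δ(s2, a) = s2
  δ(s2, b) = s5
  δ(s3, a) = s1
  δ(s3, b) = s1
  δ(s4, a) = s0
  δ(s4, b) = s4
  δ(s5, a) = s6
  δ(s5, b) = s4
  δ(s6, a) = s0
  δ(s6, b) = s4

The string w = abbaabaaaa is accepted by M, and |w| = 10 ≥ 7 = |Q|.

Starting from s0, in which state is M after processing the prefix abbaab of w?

Run of M on the first 6 characters of w = a b b a a b:
  step 0: s0  (start)
  step 1: s1  (read a: s0→s1)
  step 2: s1  (read b: s1→s1)
  step 3: s1  (read b: s1→s1)
  step 4: s5  (read a: s1→s5)
  step 5: s6  (read a: s5→s6)
  step 6: s4  (read b: s6→s4)

After reading 6 characters, M is in state s4.

s4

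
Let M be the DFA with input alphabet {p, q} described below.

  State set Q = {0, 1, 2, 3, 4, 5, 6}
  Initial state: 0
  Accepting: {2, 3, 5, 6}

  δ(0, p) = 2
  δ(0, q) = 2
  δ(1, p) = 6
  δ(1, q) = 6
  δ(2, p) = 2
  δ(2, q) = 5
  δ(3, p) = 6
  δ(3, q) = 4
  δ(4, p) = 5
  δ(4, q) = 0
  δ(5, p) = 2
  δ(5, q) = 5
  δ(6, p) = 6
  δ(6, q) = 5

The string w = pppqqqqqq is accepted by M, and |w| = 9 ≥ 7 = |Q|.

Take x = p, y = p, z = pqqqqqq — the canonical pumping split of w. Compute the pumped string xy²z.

ppppqqqqqq

xy^2z = p·p·p·pqqqqqq = ppppqqqqqq.
Reading y = p takes M from 2 back to 2, so after x·y·y the machine is still in 2, and z then leads to the accepting state 5. Hence ppppqqqqqq ∈ L(M).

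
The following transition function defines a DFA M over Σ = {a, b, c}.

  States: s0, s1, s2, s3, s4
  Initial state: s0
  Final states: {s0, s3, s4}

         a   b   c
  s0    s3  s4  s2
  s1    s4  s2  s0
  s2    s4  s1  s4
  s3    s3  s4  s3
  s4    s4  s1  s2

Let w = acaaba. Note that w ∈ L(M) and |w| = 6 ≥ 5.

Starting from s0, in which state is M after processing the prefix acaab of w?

s4

Run of M on the first 5 characters of w = a c a a b:
  step 0: s0  (start)
  step 1: s3  (read a: s0→s3)
  step 2: s3  (read c: s3→s3)
  step 3: s3  (read a: s3→s3)
  step 4: s3  (read a: s3→s3)
  step 5: s4  (read b: s3→s4)

After reading 5 characters, M is in state s4.
(This kind of state-tracing is the core of the pumping-lemma construction: with 5 states, pigeonhole forces a repeat within the first 5 steps.)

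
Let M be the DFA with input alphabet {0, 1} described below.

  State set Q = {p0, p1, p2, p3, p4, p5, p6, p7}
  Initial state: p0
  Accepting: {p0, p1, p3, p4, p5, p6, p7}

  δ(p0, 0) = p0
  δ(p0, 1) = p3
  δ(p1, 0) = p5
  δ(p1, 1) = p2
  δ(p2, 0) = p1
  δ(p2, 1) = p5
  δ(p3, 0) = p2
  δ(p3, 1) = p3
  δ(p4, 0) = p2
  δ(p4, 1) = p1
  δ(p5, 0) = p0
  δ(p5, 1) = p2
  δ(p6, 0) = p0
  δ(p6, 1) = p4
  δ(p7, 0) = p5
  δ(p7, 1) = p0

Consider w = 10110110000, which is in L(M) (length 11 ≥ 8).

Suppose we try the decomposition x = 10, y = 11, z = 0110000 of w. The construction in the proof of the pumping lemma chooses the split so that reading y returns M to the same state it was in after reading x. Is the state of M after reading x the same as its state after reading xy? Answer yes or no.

yes

State sequence: p0 -1-> p3 -0-> p2 -1-> p5 -1-> p2

After x (step 2): p2. After xy (step 4): p2.
They match, so y = 11 drives M around a cycle from p2 back to itself; pumping y any number of times keeps M in p2 before reading z, and xyⁱz ∈ L(M) for every i ≥ 0.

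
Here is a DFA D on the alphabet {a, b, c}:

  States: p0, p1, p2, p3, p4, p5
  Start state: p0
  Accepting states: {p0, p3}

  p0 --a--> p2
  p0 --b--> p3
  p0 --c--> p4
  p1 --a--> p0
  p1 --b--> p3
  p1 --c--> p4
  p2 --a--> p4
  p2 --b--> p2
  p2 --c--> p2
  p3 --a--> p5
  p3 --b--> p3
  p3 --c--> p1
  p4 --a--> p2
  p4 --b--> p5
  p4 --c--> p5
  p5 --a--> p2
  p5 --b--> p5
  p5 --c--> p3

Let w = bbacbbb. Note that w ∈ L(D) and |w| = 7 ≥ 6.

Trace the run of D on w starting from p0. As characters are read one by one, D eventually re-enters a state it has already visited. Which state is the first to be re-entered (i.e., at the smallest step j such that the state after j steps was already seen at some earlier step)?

Run of D on w = b b a c b b b:
  step 0: p0  (start)
  step 1: p3  (read b: p0→p3)
  step 2: p3  (read b: p3→p3)   ← first repeat (p3 seen earlier)
  step 3: p5  (read a: p3→p5)
  step 4: p3  (read c: p5→p3)
  step 5: p3  (read b: p3→p3)
  step 6: p3  (read b: p3→p3)
  step 7: p3  (read b: p3→p3)

The earliest repeat is at step j = 2: D is in p3, which it already visited at step i = 1.
Since D has 6 states, any run of length ≥ 6 visits 6+1 states, so by pigeonhole some state repeats within the first 6 steps — that repeat gives the pumpable loop.

p3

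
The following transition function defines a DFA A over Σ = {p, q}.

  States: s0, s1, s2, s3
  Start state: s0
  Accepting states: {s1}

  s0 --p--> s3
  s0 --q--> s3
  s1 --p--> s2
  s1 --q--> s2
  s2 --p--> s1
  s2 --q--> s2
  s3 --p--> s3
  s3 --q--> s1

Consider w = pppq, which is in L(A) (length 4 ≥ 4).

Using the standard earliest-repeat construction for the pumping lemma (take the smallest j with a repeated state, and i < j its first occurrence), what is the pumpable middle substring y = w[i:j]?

Run of A on w = p p p q:
  step 0: s0  (start)
  step 1: s3  (read p: s0→s3)
  step 2: s3  (read p: s3→s3)   ← first repeat (s3 seen earlier)
  step 3: s3  (read p: s3→s3)
  step 4: s1  (read q: s3→s1)

So i = 1, j = 2, giving x = w[0:1] = p, y = w[1:2] = p, z = w[2:4] = pq.
Check: |xy| = 2 ≤ 4 and |y| = 1 ≥ 1. Reading y takes A from s3 back to s3, so every xyⁱz is accepted.
Since A has 4 states, any run of length ≥ 4 visits 4+1 states, so by pigeonhole some state repeats within the first 4 steps — that repeat gives the pumpable loop.

p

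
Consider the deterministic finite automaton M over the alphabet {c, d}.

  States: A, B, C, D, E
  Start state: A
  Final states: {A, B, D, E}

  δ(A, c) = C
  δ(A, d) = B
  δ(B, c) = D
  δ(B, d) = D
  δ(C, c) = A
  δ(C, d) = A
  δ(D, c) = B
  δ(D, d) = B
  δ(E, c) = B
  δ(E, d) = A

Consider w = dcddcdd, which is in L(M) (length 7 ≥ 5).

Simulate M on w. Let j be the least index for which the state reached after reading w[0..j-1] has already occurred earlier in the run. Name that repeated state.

Run of M on w = d c d d c d d:
  step 0: A  (start)
  step 1: B  (read d: A→B)
  step 2: D  (read c: B→D)
  step 3: B  (read d: D→B)   ← first repeat (B seen earlier)
  step 4: D  (read d: B→D)
  step 5: B  (read c: D→B)
  step 6: D  (read d: B→D)
  step 7: B  (read d: D→B)

The earliest repeat is at step j = 3: M is in B, which it already visited at step i = 1.
Pumping length from the standard proof: p = 5 (the number of states). The repeated state found above gives |xy| = j ≤ 5 and |y| = j − i ≥ 1.

B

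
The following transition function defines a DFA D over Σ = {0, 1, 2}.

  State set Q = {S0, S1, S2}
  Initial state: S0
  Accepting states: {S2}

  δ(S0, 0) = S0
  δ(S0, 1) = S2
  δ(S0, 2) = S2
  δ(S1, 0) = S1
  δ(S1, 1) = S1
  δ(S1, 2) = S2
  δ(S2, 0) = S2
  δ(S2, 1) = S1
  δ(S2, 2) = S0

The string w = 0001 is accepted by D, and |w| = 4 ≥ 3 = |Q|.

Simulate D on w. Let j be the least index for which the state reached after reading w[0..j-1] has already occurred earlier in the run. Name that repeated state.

S0

Run of D on w = 0 0 0 1:
  step 0: S0  (start)
  step 1: S0  (read 0: S0→S0)   ← first repeat (S0 seen earlier)
  step 2: S0  (read 0: S0→S0)
  step 3: S0  (read 0: S0→S0)
  step 4: S2  (read 1: S0→S2)

The earliest repeat is at step j = 1: D is in S0, which it already visited at step i = 0.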